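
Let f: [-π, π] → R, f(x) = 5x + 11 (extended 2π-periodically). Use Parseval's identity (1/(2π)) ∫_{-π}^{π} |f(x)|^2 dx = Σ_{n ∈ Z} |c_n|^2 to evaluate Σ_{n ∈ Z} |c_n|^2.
Σ |c_n|^2 = 25π^2/3 + 121

Expand and integrate term by term over [-π, π]:
  ∫ (5x)^2 dx = 25·(2π^3/3); ∫ 2·5·(11)·x dx = 0 (odd integrand); ∫ 11^2 dx = 121·2π.
So (1/(2π)) ∫_{-π}^{π} (5x + 11)^2 dx = 25π^2/3 + 121 = 25π^2/3 + 121.
Parseval ⇒ Σ |c_n|^2 = 25π^2/3 + 121.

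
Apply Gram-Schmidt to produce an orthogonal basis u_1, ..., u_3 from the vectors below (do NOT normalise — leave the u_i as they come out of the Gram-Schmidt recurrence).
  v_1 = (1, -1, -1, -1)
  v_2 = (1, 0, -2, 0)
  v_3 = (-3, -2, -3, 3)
Orthogonal basis:
  u_1 = (1, -1, -1, -1)
  u_2 = (1/4, 3/4, -5/4, 3/4)
  u_3 = (-34/11, -36/11, -17/11, 19/11)

Apply the Gram-Schmidt recurrence
  u_1 = v_1
  u_i = v_i − Σ_{j<i} ((v_i · u_j) / (u_j · u_j)) · u_j.

Step by step this gives:
  u_1 = (1, -1, -1, -1)
  u_2 = (1/4, 3/4, -5/4, 3/4)
  u_3 = (-34/11, -36/11, -17/11, 19/11)

Orthogonality check:
  u_2 · u_1 = 0 (should be 0)
  u_3 · u_1 = 0 (should be 0)
  u_3 · u_2 = 0 (should be 0)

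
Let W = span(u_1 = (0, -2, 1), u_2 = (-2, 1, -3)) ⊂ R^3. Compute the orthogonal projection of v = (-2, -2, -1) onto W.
proj_W(v) = (-16/9, -94/45, -53/45)

Set up U = [u_1 | ... | u_2] ∈ R^(3×2). The projector onto W = col(U) is P = U (U^T U)^(-1) U^T.
Compute U^T U =
  [5, -5]
  [-5, 14],
and U^T v = (3, 5).
Solve U^T U · c = U^T v for the coefficients: c = (67/45, 8/9). The projection is proj_W(v) = U c.
Check: (v - proj_W(v)) · u_1 = 0  (should be 0).
Check: (v - proj_W(v)) · u_2 = 0  (should be 0).
Result: proj_W(v) = (-16/9, -94/45, -53/45).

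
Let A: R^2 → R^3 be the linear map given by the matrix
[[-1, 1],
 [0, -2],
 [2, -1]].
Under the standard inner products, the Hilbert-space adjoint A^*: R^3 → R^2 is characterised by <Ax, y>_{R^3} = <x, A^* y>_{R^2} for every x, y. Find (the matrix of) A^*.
A^* = A^T =
[[-1, 0, 2],
 [1, -2, -1]]

For real matrices with standard dot products, the defining identity <Ax, y> = <x, A^* y> gives (Ax)^T y = x^T (A^*) y, i.e. x^T A^T y = x^T (A^*) y. Since this holds for all x, y, we must have A^* = A^T. Therefore
A^* =
[[-1, 0, 2],
 [1, -2, -1]].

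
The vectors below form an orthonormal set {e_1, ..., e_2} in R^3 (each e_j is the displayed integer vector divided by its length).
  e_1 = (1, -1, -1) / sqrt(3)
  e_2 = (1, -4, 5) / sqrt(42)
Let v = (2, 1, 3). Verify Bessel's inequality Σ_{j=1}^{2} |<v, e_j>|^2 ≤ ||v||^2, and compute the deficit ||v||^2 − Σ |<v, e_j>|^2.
Σ |<v, e_j>|^2 = 75/14; ||v||^2 = 14; deficit = 121/14

Write each e_j = u_j / sqrt(<u_j, u_j>) where u_j is the displayed integer vector. Then <v, e_j> = <v, u_j> / sqrt(<u_j, u_j>), so |<v, e_j>|^2 = <v, u_j>^2 / <u_j, u_j>.
Coefficients: <v, e_1> = -2/sqrt(3), <v, e_2> = 13/sqrt(42).
Square and sum: Σ |<v, e_j>|^2 = 75/14.
Compute ||v||^2 = v·v = 14.
Deficit = 14 − 75/14 = 121/14 ≥ 0, confirming Bessel's inequality. (The deficit equals ||v − Σ <v,e_j> e_j||^2, the squared distance from v to span{e_j}.)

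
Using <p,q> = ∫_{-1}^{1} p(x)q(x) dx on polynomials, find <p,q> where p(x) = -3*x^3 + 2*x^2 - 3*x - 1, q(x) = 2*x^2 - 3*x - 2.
<p,q> = 56/5

Expand the product: p(x)·q(x) = -6*x^5 + 13*x^4 - 6*x^3 + 3*x^2 + 9*x + 2.
∫_{-1}^{1} of each monomial x^k gives [2/(k+1) if k even, 0 if k odd]. Integrating term-by-term (or equivalently evaluating the antiderivative F(x) = -x^6 + 13*x^5/5 - 3*x^4/2 + x^3 + 9*x^2/2 + 2*x at the endpoints):
  F(1) − F(−1) = 38/5 − (-18/5) = 56/5.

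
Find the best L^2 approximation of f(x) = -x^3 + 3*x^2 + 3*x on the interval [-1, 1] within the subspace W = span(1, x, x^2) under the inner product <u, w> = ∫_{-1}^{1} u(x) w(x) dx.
g(x) = 3*x^2 + 12*x/5

The best approximation g ∈ W is the orthogonal projection of f onto W. Writing g = a_0 + a_1 x + a_2 x^2, the coefficients solve the normal equations G · a = b where
  G_{ij} = <φ_i, φ_j> and b_i = <f, φ_i>, with φ_0 = 1, φ_1 = x, φ_2 = x^2.
G =
  [2, 0, 2/3]
  [0, 2/3, 0]
  [2/3, 0, 2/5],
b = (2, 8/5, 6/5).
Solving gives a_0 = 0, a_1 = 12/5, a_2 = 3, so
  g(x) = 3*x^2 + 12*x/5.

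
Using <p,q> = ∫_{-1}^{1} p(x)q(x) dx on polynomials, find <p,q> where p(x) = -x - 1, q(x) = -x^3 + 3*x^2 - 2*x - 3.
<p,q> = 86/15

Expand the product: p(x)·q(x) = x^4 - 2*x^3 - x^2 + 5*x + 3.
∫_{-1}^{1} of each monomial x^k gives [2/(k+1) if k even, 0 if k odd]. Integrating term-by-term (or equivalently evaluating the antiderivative F(x) = x^5/5 - x^4/2 - x^3/3 + 5*x^2/2 + 3*x at the endpoints):
  F(1) − F(−1) = 73/15 − (-13/15) = 86/15.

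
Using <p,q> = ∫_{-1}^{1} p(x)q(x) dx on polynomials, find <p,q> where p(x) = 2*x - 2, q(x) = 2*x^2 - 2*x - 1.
<p,q> = -4/3

Expand the product: p(x)·q(x) = 4*x^3 - 8*x^2 + 2*x + 2.
∫_{-1}^{1} of each monomial x^k gives [2/(k+1) if k even, 0 if k odd]. Integrating term-by-term (or equivalently evaluating the antiderivative F(x) = x^4 - 8*x^3/3 + x^2 + 2*x at the endpoints):
  F(1) − F(−1) = 4/3 − (8/3) = -4/3.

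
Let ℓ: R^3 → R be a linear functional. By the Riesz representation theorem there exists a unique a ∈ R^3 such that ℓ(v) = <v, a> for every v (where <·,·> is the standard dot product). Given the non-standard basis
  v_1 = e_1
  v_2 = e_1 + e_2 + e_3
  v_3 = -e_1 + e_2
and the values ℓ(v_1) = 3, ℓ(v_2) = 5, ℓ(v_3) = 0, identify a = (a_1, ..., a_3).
a = (3, 3, -1)

Write a = (a_1, ..., a_3) in the standard basis. For each basis vector v_i, ℓ(v_i) = <v_i, a> is a linear equation in the a_j's. Collect the n equations into a matrix system V a = ℓ, where row i of V is v_i (expressed in the standard basis). Since V is invertible (lower-triangular with 1s on the diagonal, up to permutation), solve by back-substitution:
  V =
[[1, 0, 0],
 [1, 1, 1],
 [-1, 1, 0]]
  V a = (3, 5, 0)
Solving gives a = (3, 3, -1).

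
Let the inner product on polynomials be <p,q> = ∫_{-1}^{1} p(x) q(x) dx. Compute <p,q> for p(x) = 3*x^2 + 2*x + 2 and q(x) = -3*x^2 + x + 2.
<p,q> = 86/15

Expand the product: p(x)·q(x) = -9*x^4 - 3*x^3 + 2*x^2 + 6*x + 4.
∫_{-1}^{1} of each monomial x^k gives [2/(k+1) if k even, 0 if k odd]. Integrating term-by-term (or equivalently evaluating the antiderivative F(x) = -9*x^5/5 - 3*x^4/4 + 2*x^3/3 + 3*x^2 + 4*x at the endpoints):
  F(1) − F(−1) = 307/60 − (-37/60) = 86/15.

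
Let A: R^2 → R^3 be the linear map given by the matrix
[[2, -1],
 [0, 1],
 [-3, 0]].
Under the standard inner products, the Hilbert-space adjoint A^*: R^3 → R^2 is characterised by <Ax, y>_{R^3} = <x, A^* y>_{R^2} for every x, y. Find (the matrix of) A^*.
A^* = A^T =
[[2, 0, -3],
 [-1, 1, 0]]

For real matrices with standard dot products, the defining identity <Ax, y> = <x, A^* y> gives (Ax)^T y = x^T (A^*) y, i.e. x^T A^T y = x^T (A^*) y. Since this holds for all x, y, we must have A^* = A^T. Therefore
A^* =
[[2, 0, -3],
 [-1, 1, 0]].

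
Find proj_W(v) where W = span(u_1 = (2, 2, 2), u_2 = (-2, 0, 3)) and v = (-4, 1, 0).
proj_W(v) = (-101/38, -47/38, 17/19)

Set up U = [u_1 | ... | u_2] ∈ R^(3×2). The projector onto W = col(U) is P = U (U^T U)^(-1) U^T.
Compute U^T U =
  [12, 2]
  [2, 13],
and U^T v = (-6, 8).
Solve U^T U · c = U^T v for the coefficients: c = (-47/76, 27/38). The projection is proj_W(v) = U c.
Check: (v - proj_W(v)) · u_1 = 0  (should be 0).
Check: (v - proj_W(v)) · u_2 = 0  (should be 0).
Result: proj_W(v) = (-101/38, -47/38, 17/19).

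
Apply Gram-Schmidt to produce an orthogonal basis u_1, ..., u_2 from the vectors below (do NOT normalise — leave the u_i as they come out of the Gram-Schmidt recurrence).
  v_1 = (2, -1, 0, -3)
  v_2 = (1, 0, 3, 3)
Orthogonal basis:
  u_1 = (2, -1, 0, -3)
  u_2 = (2, -1/2, 3, 3/2)

Apply the Gram-Schmidt recurrence
  u_1 = v_1
  u_i = v_i − Σ_{j<i} ((v_i · u_j) / (u_j · u_j)) · u_j.

Step by step this gives:
  u_1 = (2, -1, 0, -3)
  u_2 = (2, -1/2, 3, 3/2)

Orthogonality check:
  u_2 · u_1 = 0 (should be 0)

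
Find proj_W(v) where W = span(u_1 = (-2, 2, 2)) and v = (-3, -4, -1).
proj_W(v) = (2/3, -2/3, -2/3)

Set up U = [u_1 | ... | u_1] ∈ R^(3×1). The projector onto W = col(U) is P = U (U^T U)^(-1) U^T.
Compute U^T U =
  [12],
and U^T v = (-4).
Solve U^T U · c = U^T v for the coefficients: c = (-1/3). The projection is proj_W(v) = U c.
Check: (v - proj_W(v)) · u_1 = 0  (should be 0).
Result: proj_W(v) = (2/3, -2/3, -2/3).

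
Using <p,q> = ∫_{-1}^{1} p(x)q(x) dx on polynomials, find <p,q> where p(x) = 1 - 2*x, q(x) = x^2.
<p,q> = 2/3

Expand the product: p(x)·q(x) = -2*x^3 + x^2.
∫_{-1}^{1} of each monomial x^k gives [2/(k+1) if k even, 0 if k odd]. Integrating term-by-term (or equivalently evaluating the antiderivative F(x) = -x^4/2 + x^3/3 at the endpoints):
  F(1) − F(−1) = -1/6 − (-5/6) = 2/3.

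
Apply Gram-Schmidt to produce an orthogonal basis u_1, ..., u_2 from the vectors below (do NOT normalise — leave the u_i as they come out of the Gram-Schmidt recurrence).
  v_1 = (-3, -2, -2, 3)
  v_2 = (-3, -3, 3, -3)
Orthogonal basis:
  u_1 = (-3, -2, -2, 3)
  u_2 = (-3, -3, 3, -3)

Apply the Gram-Schmidt recurrence
  u_1 = v_1
  u_i = v_i − Σ_{j<i} ((v_i · u_j) / (u_j · u_j)) · u_j.

Step by step this gives:
  u_1 = (-3, -2, -2, 3)
  u_2 = (-3, -3, 3, -3)

Orthogonality check:
  u_2 · u_1 = 0 (should be 0)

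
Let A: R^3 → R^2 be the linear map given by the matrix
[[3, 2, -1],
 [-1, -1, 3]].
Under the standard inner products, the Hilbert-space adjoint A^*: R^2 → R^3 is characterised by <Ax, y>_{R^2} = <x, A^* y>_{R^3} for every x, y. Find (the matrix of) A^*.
A^* = A^T =
[[3, -1],
 [2, -1],
 [-1, 3]]

For real matrices with standard dot products, the defining identity <Ax, y> = <x, A^* y> gives (Ax)^T y = x^T (A^*) y, i.e. x^T A^T y = x^T (A^*) y. Since this holds for all x, y, we must have A^* = A^T. Therefore
A^* =
[[3, -1],
 [2, -1],
 [-1, 3]].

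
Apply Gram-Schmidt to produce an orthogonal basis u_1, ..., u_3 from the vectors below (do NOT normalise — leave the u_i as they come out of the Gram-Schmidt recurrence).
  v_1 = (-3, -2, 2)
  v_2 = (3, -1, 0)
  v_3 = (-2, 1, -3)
Orthogonal basis:
  u_1 = (-3, -2, 2)
  u_2 = (30/17, -31/17, 14/17)
  u_3 = (-50/121, -150/121, -225/121)

Apply the Gram-Schmidt recurrence
  u_1 = v_1
  u_i = v_i − Σ_{j<i} ((v_i · u_j) / (u_j · u_j)) · u_j.

Step by step this gives:
  u_1 = (-3, -2, 2)
  u_2 = (30/17, -31/17, 14/17)
  u_3 = (-50/121, -150/121, -225/121)

Orthogonality check:
  u_2 · u_1 = 0 (should be 0)
  u_3 · u_1 = 0 (should be 0)
  u_3 · u_2 = 0 (should be 0)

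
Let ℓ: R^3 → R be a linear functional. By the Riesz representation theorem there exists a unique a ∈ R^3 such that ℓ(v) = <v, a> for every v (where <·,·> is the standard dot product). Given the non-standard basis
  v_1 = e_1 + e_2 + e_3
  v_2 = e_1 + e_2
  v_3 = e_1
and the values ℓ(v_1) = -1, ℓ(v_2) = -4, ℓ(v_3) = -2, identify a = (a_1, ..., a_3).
a = (-2, -2, 3)

Write a = (a_1, ..., a_3) in the standard basis. For each basis vector v_i, ℓ(v_i) = <v_i, a> is a linear equation in the a_j's. Collect the n equations into a matrix system V a = ℓ, where row i of V is v_i (expressed in the standard basis). Since V is invertible (lower-triangular with 1s on the diagonal, up to permutation), solve by back-substitution:
  V =
[[1, 1, 1],
 [1, 1, 0],
 [1, 0, 0]]
  V a = (-1, -4, -2)
Solving gives a = (-2, -2, 3).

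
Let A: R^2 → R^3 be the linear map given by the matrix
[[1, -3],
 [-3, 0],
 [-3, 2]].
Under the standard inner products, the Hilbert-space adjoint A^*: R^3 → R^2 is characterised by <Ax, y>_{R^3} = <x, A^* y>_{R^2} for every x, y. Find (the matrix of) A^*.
A^* = A^T =
[[1, -3, -3],
 [-3, 0, 2]]

For real matrices with standard dot products, the defining identity <Ax, y> = <x, A^* y> gives (Ax)^T y = x^T (A^*) y, i.e. x^T A^T y = x^T (A^*) y. Since this holds for all x, y, we must have A^* = A^T. Therefore
A^* =
[[1, -3, -3],
 [-3, 0, 2]].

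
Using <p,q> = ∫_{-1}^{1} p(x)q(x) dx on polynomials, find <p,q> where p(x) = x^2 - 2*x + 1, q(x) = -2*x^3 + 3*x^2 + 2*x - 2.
<p,q> = -16/5

Expand the product: p(x)·q(x) = -2*x^5 + 7*x^4 - 6*x^3 - 3*x^2 + 6*x - 2.
∫_{-1}^{1} of each monomial x^k gives [2/(k+1) if k even, 0 if k odd]. Integrating term-by-term (or equivalently evaluating the antiderivative F(x) = -x^6/3 + 7*x^5/5 - 3*x^4/2 - x^3 + 3*x^2 - 2*x at the endpoints):
  F(1) − F(−1) = -13/30 − (83/30) = -16/5.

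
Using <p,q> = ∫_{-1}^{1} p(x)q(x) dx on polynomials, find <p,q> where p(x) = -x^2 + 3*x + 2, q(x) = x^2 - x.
<p,q> = -16/15

Expand the product: p(x)·q(x) = -x^4 + 4*x^3 - x^2 - 2*x.
∫_{-1}^{1} of each monomial x^k gives [2/(k+1) if k even, 0 if k odd]. Integrating term-by-term (or equivalently evaluating the antiderivative F(x) = -x^5/5 + x^4 - x^3/3 - x^2 at the endpoints):
  F(1) − F(−1) = -8/15 − (8/15) = -16/15.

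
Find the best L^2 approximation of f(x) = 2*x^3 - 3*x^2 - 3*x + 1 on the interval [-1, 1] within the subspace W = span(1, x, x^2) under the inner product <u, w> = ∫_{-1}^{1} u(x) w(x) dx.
g(x) = -3*x^2 - 9*x/5 + 1

The best approximation g ∈ W is the orthogonal projection of f onto W. Writing g = a_0 + a_1 x + a_2 x^2, the coefficients solve the normal equations G · a = b where
  G_{ij} = <φ_i, φ_j> and b_i = <f, φ_i>, with φ_0 = 1, φ_1 = x, φ_2 = x^2.
G =
  [2, 0, 2/3]
  [0, 2/3, 0]
  [2/3, 0, 2/5],
b = (0, -6/5, -8/15).
Solving gives a_0 = 1, a_1 = -9/5, a_2 = -3, so
  g(x) = -3*x^2 - 9*x/5 + 1.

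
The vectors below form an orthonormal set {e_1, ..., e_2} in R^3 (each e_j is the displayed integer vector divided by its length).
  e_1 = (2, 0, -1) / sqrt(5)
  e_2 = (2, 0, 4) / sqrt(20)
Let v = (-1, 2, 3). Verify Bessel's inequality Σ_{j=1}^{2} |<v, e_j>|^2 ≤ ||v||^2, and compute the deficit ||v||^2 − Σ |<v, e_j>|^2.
Σ |<v, e_j>|^2 = 10; ||v||^2 = 14; deficit = 4

Write each e_j = u_j / sqrt(<u_j, u_j>) where u_j is the displayed integer vector. Then <v, e_j> = <v, u_j> / sqrt(<u_j, u_j>), so |<v, e_j>|^2 = <v, u_j>^2 / <u_j, u_j>.
Coefficients: <v, e_1> = -5/sqrt(5), <v, e_2> = 10/sqrt(20).
Square and sum: Σ |<v, e_j>|^2 = 10.
Compute ||v||^2 = v·v = 14.
Deficit = 14 − 10 = 4 ≥ 0, confirming Bessel's inequality. (The deficit equals ||v − Σ <v,e_j> e_j||^2, the squared distance from v to span{e_j}.)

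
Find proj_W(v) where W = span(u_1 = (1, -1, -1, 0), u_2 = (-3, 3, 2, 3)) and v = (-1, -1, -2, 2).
proj_W(v) = (12/29, -12/29, -34/29, 66/29)

Set up U = [u_1 | ... | u_2] ∈ R^(4×2). The projector onto W = col(U) is P = U (U^T U)^(-1) U^T.
Compute U^T U =
  [3, -8]
  [-8, 31],
and U^T v = (2, 2).
Solve U^T U · c = U^T v for the coefficients: c = (78/29, 22/29). The projection is proj_W(v) = U c.
Check: (v - proj_W(v)) · u_1 = 0  (should be 0).
Check: (v - proj_W(v)) · u_2 = 0  (should be 0).
Result: proj_W(v) = (12/29, -12/29, -34/29, 66/29).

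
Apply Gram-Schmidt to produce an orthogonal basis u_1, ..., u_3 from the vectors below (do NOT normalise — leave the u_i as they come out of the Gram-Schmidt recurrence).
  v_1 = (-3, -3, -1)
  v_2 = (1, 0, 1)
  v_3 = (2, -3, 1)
Orthogonal basis:
  u_1 = (-3, -3, -1)
  u_2 = (7/19, -12/19, 15/19)
  u_3 = (27/22, -9/11, -27/22)

Apply the Gram-Schmidt recurrence
  u_1 = v_1
  u_i = v_i − Σ_{j<i} ((v_i · u_j) / (u_j · u_j)) · u_j.

Step by step this gives:
  u_1 = (-3, -3, -1)
  u_2 = (7/19, -12/19, 15/19)
  u_3 = (27/22, -9/11, -27/22)

Orthogonality check:
  u_2 · u_1 = 0 (should be 0)
  u_3 · u_1 = 0 (should be 0)
  u_3 · u_2 = 0 (should be 0)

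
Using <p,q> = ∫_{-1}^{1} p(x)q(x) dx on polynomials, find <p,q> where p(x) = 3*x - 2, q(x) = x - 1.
<p,q> = 6

Expand the product: p(x)·q(x) = 3*x^2 - 5*x + 2.
∫_{-1}^{1} of each monomial x^k gives [2/(k+1) if k even, 0 if k odd]. Integrating term-by-term (or equivalently evaluating the antiderivative F(x) = x^3 - 5*x^2/2 + 2*x at the endpoints):
  F(1) − F(−1) = 1/2 − (-11/2) = 6.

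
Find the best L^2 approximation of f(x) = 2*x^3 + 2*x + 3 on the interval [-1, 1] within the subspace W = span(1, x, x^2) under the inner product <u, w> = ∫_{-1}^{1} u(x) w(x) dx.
g(x) = 16*x/5 + 3

The best approximation g ∈ W is the orthogonal projection of f onto W. Writing g = a_0 + a_1 x + a_2 x^2, the coefficients solve the normal equations G · a = b where
  G_{ij} = <φ_i, φ_j> and b_i = <f, φ_i>, with φ_0 = 1, φ_1 = x, φ_2 = x^2.
G =
  [2, 0, 2/3]
  [0, 2/3, 0]
  [2/3, 0, 2/5],
b = (6, 32/15, 2).
Solving gives a_0 = 3, a_1 = 16/5, a_2 = 0, so
  g(x) = 16*x/5 + 3.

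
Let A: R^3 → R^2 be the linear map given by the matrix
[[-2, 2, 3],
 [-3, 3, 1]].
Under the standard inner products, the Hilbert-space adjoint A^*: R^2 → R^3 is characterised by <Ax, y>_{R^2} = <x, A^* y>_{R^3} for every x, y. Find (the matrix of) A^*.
A^* = A^T =
[[-2, -3],
 [2, 3],
 [3, 1]]

For real matrices with standard dot products, the defining identity <Ax, y> = <x, A^* y> gives (Ax)^T y = x^T (A^*) y, i.e. x^T A^T y = x^T (A^*) y. Since this holds for all x, y, we must have A^* = A^T. Therefore
A^* =
[[-2, -3],
 [2, 3],
 [3, 1]].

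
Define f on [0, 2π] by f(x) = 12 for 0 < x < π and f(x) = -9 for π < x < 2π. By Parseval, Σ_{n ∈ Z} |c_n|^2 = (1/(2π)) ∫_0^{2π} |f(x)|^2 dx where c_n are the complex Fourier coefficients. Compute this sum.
Σ |c_n|^2 = 225/2

Parseval equates the L^2 energy of f (normalised by 1/(2π)) with the ℓ^2 sum of its Fourier coefficients: (1/(2π)) ∫_0^{2π} |f|^2 = Σ |c_n|^2.
Compute the left side: (1/(2π)) [∫_0^π 12^2 dx + ∫_π^{2π} (-9)^2 dx] = (1/(2π)) · (144π + 81π) = (144 + 81)/2 = 225/2.
So Σ_{n ∈ Z} |c_n|^2 = 225/2.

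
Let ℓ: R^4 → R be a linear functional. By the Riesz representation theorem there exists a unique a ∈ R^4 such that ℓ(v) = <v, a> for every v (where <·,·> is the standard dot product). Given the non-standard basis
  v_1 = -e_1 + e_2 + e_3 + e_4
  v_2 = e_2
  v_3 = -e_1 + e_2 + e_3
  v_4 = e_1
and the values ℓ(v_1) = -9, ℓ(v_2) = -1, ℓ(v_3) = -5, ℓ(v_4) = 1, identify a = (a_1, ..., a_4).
a = (1, -1, -3, -4)

Write a = (a_1, ..., a_4) in the standard basis. For each basis vector v_i, ℓ(v_i) = <v_i, a> is a linear equation in the a_j's. Collect the n equations into a matrix system V a = ℓ, where row i of V is v_i (expressed in the standard basis). Since V is invertible (lower-triangular with 1s on the diagonal, up to permutation), solve by back-substitution:
  V =
[[-1, 1, 1, 1],
 [0, 1, 0, 0],
 [-1, 1, 1, 0],
 [1, 0, 0, 0]]
  V a = (-9, -1, -5, 1)
Solving gives a = (1, -1, -3, -4).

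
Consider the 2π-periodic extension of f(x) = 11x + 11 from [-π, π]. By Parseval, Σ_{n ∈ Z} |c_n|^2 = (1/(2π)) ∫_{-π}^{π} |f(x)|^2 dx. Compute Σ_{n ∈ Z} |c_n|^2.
Σ |c_n|^2 = 121π^2/3 + 121

Expand and integrate term by term over [-π, π]:
  ∫ (11x)^2 dx = 121·(2π^3/3); ∫ 2·11·(11)·x dx = 0 (odd integrand); ∫ 11^2 dx = 121·2π.
So (1/(2π)) ∫_{-π}^{π} (11x + 11)^2 dx = 121π^2/3 + 121 = 121π^2/3 + 121.
Parseval ⇒ Σ |c_n|^2 = 121π^2/3 + 121.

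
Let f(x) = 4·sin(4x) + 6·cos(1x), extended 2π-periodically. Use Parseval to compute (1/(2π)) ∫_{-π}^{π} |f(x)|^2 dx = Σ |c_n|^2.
Σ |c_n|^2 = 26

Expand |f|^2 and use orthogonality of {sin(nx), cos(mx)} on [-π, π]:
  ∫_{-π}^{π} sin(nx)^2 dx = π, ∫ cos(mx)^2 dx = π, and cross terms integrate to 0.
So ∫_{-π}^{π} f(x)^2 dx = 4^2 · π + 6^2 · π = (16 + 36)π.
Divide by 2π: (16 + 36)/2 = 26.
By Parseval, this equals Σ |c_n|^2.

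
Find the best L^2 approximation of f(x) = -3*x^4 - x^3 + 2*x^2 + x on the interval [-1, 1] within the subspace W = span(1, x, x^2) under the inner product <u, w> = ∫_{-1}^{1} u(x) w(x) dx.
g(x) = -4*x^2/7 + 2*x/5 + 9/35

The best approximation g ∈ W is the orthogonal projection of f onto W. Writing g = a_0 + a_1 x + a_2 x^2, the coefficients solve the normal equations G · a = b where
  G_{ij} = <φ_i, φ_j> and b_i = <f, φ_i>, with φ_0 = 1, φ_1 = x, φ_2 = x^2.
G =
  [2, 0, 2/3]
  [0, 2/3, 0]
  [2/3, 0, 2/5],
b = (2/15, 4/15, -2/35).
Solving gives a_0 = 9/35, a_1 = 2/5, a_2 = -4/7, so
  g(x) = -4*x^2/7 + 2*x/5 + 9/35.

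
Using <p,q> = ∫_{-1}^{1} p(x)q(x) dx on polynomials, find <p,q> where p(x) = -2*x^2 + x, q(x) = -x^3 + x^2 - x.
<p,q> = -28/15

Expand the product: p(x)·q(x) = 2*x^5 - 3*x^4 + 3*x^3 - x^2.
∫_{-1}^{1} of each monomial x^k gives [2/(k+1) if k even, 0 if k odd]. Integrating term-by-term (or equivalently evaluating the antiderivative F(x) = x^6/3 - 3*x^5/5 + 3*x^4/4 - x^3/3 at the endpoints):
  F(1) − F(−1) = 3/20 − (121/60) = -28/15.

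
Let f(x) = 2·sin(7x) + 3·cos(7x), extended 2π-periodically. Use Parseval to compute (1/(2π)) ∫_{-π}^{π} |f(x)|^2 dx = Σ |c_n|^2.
Σ |c_n|^2 = 13/2

Expand |f|^2 and use orthogonality of {sin(nx), cos(mx)} on [-π, π]:
  ∫_{-π}^{π} sin(nx)^2 dx = π, ∫ cos(mx)^2 dx = π, and cross terms integrate to 0.
So ∫_{-π}^{π} f(x)^2 dx = 2^2 · π + 3^2 · π = (4 + 9)π.
Divide by 2π: (4 + 9)/2 = 13/2.
By Parseval, this equals Σ |c_n|^2.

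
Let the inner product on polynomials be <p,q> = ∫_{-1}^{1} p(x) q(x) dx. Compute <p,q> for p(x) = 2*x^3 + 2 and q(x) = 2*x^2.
<p,q> = 8/3

Expand the product: p(x)·q(x) = 4*x^5 + 4*x^2.
∫_{-1}^{1} of each monomial x^k gives [2/(k+1) if k even, 0 if k odd]. Integrating term-by-term (or equivalently evaluating the antiderivative F(x) = 2*x^6/3 + 4*x^3/3 at the endpoints):
  F(1) − F(−1) = 2 − (-2/3) = 8/3.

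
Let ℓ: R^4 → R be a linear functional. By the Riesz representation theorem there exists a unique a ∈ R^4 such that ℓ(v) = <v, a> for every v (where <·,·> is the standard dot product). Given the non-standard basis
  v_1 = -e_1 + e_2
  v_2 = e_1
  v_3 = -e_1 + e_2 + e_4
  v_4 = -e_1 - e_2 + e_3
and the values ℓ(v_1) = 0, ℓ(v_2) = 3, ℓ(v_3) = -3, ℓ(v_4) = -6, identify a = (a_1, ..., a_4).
a = (3, 3, 0, -3)

Write a = (a_1, ..., a_4) in the standard basis. For each basis vector v_i, ℓ(v_i) = <v_i, a> is a linear equation in the a_j's. Collect the n equations into a matrix system V a = ℓ, where row i of V is v_i (expressed in the standard basis). Since V is invertible (lower-triangular with 1s on the diagonal, up to permutation), solve by back-substitution:
  V =
[[-1, 1, 0, 0],
 [1, 0, 0, 0],
 [-1, 1, 0, 1],
 [-1, -1, 1, 0]]
  V a = (0, 3, -3, -6)
Solving gives a = (3, 3, 0, -3).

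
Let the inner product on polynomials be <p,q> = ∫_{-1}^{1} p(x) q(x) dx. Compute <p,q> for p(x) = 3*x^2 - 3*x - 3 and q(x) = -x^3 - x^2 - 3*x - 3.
<p,q> = 20

Expand the product: p(x)·q(x) = -3*x^5 - 3*x^3 + 3*x^2 + 18*x + 9.
∫_{-1}^{1} of each monomial x^k gives [2/(k+1) if k even, 0 if k odd]. Integrating term-by-term (or equivalently evaluating the antiderivative F(x) = -x^6/2 - 3*x^4/4 + x^3 + 9*x^2 + 9*x at the endpoints):
  F(1) − F(−1) = 71/4 − (-9/4) = 20.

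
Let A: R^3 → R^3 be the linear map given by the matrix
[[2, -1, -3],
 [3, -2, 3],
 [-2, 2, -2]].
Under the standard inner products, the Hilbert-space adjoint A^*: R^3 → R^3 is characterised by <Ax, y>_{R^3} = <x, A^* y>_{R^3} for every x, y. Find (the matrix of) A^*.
A^* = A^T =
[[2, 3, -2],
 [-1, -2, 2],
 [-3, 3, -2]]

For real matrices with standard dot products, the defining identity <Ax, y> = <x, A^* y> gives (Ax)^T y = x^T (A^*) y, i.e. x^T A^T y = x^T (A^*) y. Since this holds for all x, y, we must have A^* = A^T. Therefore
A^* =
[[2, 3, -2],
 [-1, -2, 2],
 [-3, 3, -2]].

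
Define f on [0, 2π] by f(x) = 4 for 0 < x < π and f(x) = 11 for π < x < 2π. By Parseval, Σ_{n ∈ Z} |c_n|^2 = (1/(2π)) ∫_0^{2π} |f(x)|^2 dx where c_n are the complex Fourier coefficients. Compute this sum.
Σ |c_n|^2 = 137/2

Parseval equates the L^2 energy of f (normalised by 1/(2π)) with the ℓ^2 sum of its Fourier coefficients: (1/(2π)) ∫_0^{2π} |f|^2 = Σ |c_n|^2.
Compute the left side: (1/(2π)) [∫_0^π 4^2 dx + ∫_π^{2π} 11^2 dx] = (1/(2π)) · (16π + 121π) = (16 + 121)/2 = 137/2.
So Σ_{n ∈ Z} |c_n|^2 = 137/2.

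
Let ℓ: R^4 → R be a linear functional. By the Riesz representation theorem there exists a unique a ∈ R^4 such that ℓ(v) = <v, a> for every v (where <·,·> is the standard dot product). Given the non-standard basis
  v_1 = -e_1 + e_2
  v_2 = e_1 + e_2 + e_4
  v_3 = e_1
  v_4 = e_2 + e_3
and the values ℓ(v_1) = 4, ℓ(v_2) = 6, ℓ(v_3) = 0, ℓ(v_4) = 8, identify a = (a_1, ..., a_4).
a = (0, 4, 4, 2)

Write a = (a_1, ..., a_4) in the standard basis. For each basis vector v_i, ℓ(v_i) = <v_i, a> is a linear equation in the a_j's. Collect the n equations into a matrix system V a = ℓ, where row i of V is v_i (expressed in the standard basis). Since V is invertible (lower-triangular with 1s on the diagonal, up to permutation), solve by back-substitution:
  V =
[[-1, 1, 0, 0],
 [1, 1, 0, 1],
 [1, 0, 0, 0],
 [0, 1, 1, 0]]
  V a = (4, 6, 0, 8)
Solving gives a = (0, 4, 4, 2).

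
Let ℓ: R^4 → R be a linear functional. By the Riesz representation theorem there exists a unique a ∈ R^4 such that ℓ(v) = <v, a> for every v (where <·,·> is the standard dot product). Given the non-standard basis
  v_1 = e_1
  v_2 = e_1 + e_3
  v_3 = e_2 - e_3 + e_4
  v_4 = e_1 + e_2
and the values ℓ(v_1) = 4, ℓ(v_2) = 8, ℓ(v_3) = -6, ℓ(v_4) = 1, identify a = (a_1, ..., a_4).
a = (4, -3, 4, 1)

Write a = (a_1, ..., a_4) in the standard basis. For each basis vector v_i, ℓ(v_i) = <v_i, a> is a linear equation in the a_j's. Collect the n equations into a matrix system V a = ℓ, where row i of V is v_i (expressed in the standard basis). Since V is invertible (lower-triangular with 1s on the diagonal, up to permutation), solve by back-substitution:
  V =
[[1, 0, 0, 0],
 [1, 0, 1, 0],
 [0, 1, -1, 1],
 [1, 1, 0, 0]]
  V a = (4, 8, -6, 1)
Solving gives a = (4, -3, 4, 1).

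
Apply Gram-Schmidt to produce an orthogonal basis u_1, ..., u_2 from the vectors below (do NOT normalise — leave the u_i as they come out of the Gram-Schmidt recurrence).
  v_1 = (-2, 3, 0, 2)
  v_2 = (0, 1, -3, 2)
Orthogonal basis:
  u_1 = (-2, 3, 0, 2)
  u_2 = (14/17, -4/17, -3, 20/17)

Apply the Gram-Schmidt recurrence
  u_1 = v_1
  u_i = v_i − Σ_{j<i} ((v_i · u_j) / (u_j · u_j)) · u_j.

Step by step this gives:
  u_1 = (-2, 3, 0, 2)
  u_2 = (14/17, -4/17, -3, 20/17)

Orthogonality check:
  u_2 · u_1 = 0 (should be 0)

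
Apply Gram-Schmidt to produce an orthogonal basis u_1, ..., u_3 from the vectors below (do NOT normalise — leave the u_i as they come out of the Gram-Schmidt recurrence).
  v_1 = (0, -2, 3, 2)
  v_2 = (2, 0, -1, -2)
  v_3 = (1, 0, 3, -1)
Orthogonal basis:
  u_1 = (0, -2, 3, 2)
  u_2 = (2, -14/17, 4/17, -20/17)
  u_3 = (-7/26, 35/26, 21/13, -14/13)

Apply the Gram-Schmidt recurrence
  u_1 = v_1
  u_i = v_i − Σ_{j<i} ((v_i · u_j) / (u_j · u_j)) · u_j.

Step by step this gives:
  u_1 = (0, -2, 3, 2)
  u_2 = (2, -14/17, 4/17, -20/17)
  u_3 = (-7/26, 35/26, 21/13, -14/13)

Orthogonality check:
  u_2 · u_1 = 0 (should be 0)
  u_3 · u_1 = 0 (should be 0)
  u_3 · u_2 = 0 (should be 0)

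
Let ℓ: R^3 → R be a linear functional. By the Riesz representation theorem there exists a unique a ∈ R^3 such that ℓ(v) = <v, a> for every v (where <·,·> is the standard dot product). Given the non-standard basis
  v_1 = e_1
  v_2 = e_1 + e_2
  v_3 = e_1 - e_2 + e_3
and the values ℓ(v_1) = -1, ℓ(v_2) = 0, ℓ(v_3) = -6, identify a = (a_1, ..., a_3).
a = (-1, 1, -4)

Write a = (a_1, ..., a_3) in the standard basis. For each basis vector v_i, ℓ(v_i) = <v_i, a> is a linear equation in the a_j's. Collect the n equations into a matrix system V a = ℓ, where row i of V is v_i (expressed in the standard basis). Since V is invertible (lower-triangular with 1s on the diagonal, up to permutation), solve by back-substitution:
  V =
[[1, 0, 0],
 [1, 1, 0],
 [1, -1, 1]]
  V a = (-1, 0, -6)
Solving gives a = (-1, 1, -4).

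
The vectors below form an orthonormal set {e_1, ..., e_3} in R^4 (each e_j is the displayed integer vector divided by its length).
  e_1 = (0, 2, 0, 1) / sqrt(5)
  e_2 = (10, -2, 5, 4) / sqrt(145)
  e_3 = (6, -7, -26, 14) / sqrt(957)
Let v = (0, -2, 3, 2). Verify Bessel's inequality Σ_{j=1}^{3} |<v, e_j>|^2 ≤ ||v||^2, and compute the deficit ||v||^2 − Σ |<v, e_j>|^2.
Σ |<v, e_j>|^2 = 79/11; ||v||^2 = 17; deficit = 108/11

Write each e_j = u_j / sqrt(<u_j, u_j>) where u_j is the displayed integer vector. Then <v, e_j> = <v, u_j> / sqrt(<u_j, u_j>), so |<v, e_j>|^2 = <v, u_j>^2 / <u_j, u_j>.
Coefficients: <v, e_1> = -2/sqrt(5), <v, e_2> = 27/sqrt(145), <v, e_3> = -36/sqrt(957).
Square and sum: Σ |<v, e_j>|^2 = 79/11.
Compute ||v||^2 = v·v = 17.
Deficit = 17 − 79/11 = 108/11 ≥ 0, confirming Bessel's inequality. (The deficit equals ||v − Σ <v,e_j> e_j||^2, the squared distance from v to span{e_j}.)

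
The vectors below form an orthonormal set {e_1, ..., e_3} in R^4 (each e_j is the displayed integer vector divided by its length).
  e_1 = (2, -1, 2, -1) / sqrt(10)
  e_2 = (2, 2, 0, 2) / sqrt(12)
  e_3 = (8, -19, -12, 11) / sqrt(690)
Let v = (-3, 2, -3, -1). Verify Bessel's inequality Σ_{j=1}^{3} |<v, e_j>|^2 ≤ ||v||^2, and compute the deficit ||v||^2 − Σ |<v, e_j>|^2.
Σ |<v, e_j>|^2 = 465/23; ||v||^2 = 23; deficit = 64/23

Write each e_j = u_j / sqrt(<u_j, u_j>) where u_j is the displayed integer vector. Then <v, e_j> = <v, u_j> / sqrt(<u_j, u_j>), so |<v, e_j>|^2 = <v, u_j>^2 / <u_j, u_j>.
Coefficients: <v, e_1> = -13/sqrt(10), <v, e_2> = -4/sqrt(12), <v, e_3> = -37/sqrt(690).
Square and sum: Σ |<v, e_j>|^2 = 465/23.
Compute ||v||^2 = v·v = 23.
Deficit = 23 − 465/23 = 64/23 ≥ 0, confirming Bessel's inequality. (The deficit equals ||v − Σ <v,e_j> e_j||^2, the squared distance from v to span{e_j}.)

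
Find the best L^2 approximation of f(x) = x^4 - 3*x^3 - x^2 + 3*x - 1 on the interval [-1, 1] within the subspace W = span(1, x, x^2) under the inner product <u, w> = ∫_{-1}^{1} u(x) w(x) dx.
g(x) = -x^2/7 + 6*x/5 - 38/35

The best approximation g ∈ W is the orthogonal projection of f onto W. Writing g = a_0 + a_1 x + a_2 x^2, the coefficients solve the normal equations G · a = b where
  G_{ij} = <φ_i, φ_j> and b_i = <f, φ_i>, with φ_0 = 1, φ_1 = x, φ_2 = x^2.
G =
  [2, 0, 2/3]
  [0, 2/3, 0]
  [2/3, 0, 2/5],
b = (-34/15, 4/5, -82/105).
Solving gives a_0 = -38/35, a_1 = 6/5, a_2 = -1/7, so
  g(x) = -x^2/7 + 6*x/5 - 38/35.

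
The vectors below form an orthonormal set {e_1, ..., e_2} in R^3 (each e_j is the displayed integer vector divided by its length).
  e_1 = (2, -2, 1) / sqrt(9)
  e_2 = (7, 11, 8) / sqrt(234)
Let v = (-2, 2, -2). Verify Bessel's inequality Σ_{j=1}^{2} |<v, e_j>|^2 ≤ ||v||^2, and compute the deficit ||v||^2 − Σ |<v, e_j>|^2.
Σ |<v, e_j>|^2 = 148/13; ||v||^2 = 12; deficit = 8/13

Write each e_j = u_j / sqrt(<u_j, u_j>) where u_j is the displayed integer vector. Then <v, e_j> = <v, u_j> / sqrt(<u_j, u_j>), so |<v, e_j>|^2 = <v, u_j>^2 / <u_j, u_j>.
Coefficients: <v, e_1> = -10/sqrt(9), <v, e_2> = -8/sqrt(234).
Square and sum: Σ |<v, e_j>|^2 = 148/13.
Compute ||v||^2 = v·v = 12.
Deficit = 12 − 148/13 = 8/13 ≥ 0, confirming Bessel's inequality. (The deficit equals ||v − Σ <v,e_j> e_j||^2, the squared distance from v to span{e_j}.)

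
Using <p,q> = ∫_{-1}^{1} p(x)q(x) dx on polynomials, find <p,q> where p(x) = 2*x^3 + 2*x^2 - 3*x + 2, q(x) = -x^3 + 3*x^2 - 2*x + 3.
<p,q> = 178/7

Expand the product: p(x)·q(x) = -2*x^6 + 4*x^5 + 5*x^4 - 9*x^3 + 18*x^2 - 13*x + 6.
∫_{-1}^{1} of each monomial x^k gives [2/(k+1) if k even, 0 if k odd]. Integrating term-by-term (or equivalently evaluating the antiderivative F(x) = -2*x^7/7 + 2*x^6/3 + x^5 - 9*x^4/4 + 6*x^3 - 13*x^2/2 + 6*x at the endpoints):
  F(1) − F(−1) = 389/84 − (-1747/84) = 178/7.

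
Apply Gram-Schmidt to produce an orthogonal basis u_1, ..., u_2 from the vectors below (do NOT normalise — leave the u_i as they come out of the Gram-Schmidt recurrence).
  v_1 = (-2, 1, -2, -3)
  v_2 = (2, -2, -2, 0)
Orthogonal basis:
  u_1 = (-2, 1, -2, -3)
  u_2 = (16/9, -17/9, -20/9, -1/3)

Apply the Gram-Schmidt recurrence
  u_1 = v_1
  u_i = v_i − Σ_{j<i} ((v_i · u_j) / (u_j · u_j)) · u_j.

Step by step this gives:
  u_1 = (-2, 1, -2, -3)
  u_2 = (16/9, -17/9, -20/9, -1/3)

Orthogonality check:
  u_2 · u_1 = 0 (should be 0)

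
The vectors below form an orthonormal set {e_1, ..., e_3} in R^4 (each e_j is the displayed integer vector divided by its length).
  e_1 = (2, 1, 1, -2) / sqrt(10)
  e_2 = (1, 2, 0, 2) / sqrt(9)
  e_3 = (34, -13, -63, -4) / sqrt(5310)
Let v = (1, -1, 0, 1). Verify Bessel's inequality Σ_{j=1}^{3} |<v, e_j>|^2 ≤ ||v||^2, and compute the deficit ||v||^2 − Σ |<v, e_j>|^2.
Σ |<v, e_j>|^2 = 33/59; ||v||^2 = 3; deficit = 144/59

Write each e_j = u_j / sqrt(<u_j, u_j>) where u_j is the displayed integer vector. Then <v, e_j> = <v, u_j> / sqrt(<u_j, u_j>), so |<v, e_j>|^2 = <v, u_j>^2 / <u_j, u_j>.
Coefficients: <v, e_1> = -1/sqrt(10), <v, e_2> = 1/sqrt(9), <v, e_3> = 43/sqrt(5310).
Square and sum: Σ |<v, e_j>|^2 = 33/59.
Compute ||v||^2 = v·v = 3.
Deficit = 3 − 33/59 = 144/59 ≥ 0, confirming Bessel's inequality. (The deficit equals ||v − Σ <v,e_j> e_j||^2, the squared distance from v to span{e_j}.)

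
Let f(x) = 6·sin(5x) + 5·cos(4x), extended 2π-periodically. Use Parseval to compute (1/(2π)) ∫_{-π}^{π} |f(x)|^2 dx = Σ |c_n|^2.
Σ |c_n|^2 = 61/2

Expand |f|^2 and use orthogonality of {sin(nx), cos(mx)} on [-π, π]:
  ∫_{-π}^{π} sin(nx)^2 dx = π, ∫ cos(mx)^2 dx = π, and cross terms integrate to 0.
So ∫_{-π}^{π} f(x)^2 dx = 6^2 · π + 5^2 · π = (36 + 25)π.
Divide by 2π: (36 + 25)/2 = 61/2.
By Parseval, this equals Σ |c_n|^2.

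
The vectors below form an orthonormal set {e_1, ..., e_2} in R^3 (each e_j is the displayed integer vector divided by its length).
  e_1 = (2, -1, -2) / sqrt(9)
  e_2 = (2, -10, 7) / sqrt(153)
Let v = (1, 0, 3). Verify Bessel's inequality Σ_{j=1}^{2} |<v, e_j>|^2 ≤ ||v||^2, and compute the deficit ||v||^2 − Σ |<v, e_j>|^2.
Σ |<v, e_j>|^2 = 89/17; ||v||^2 = 10; deficit = 81/17

Write each e_j = u_j / sqrt(<u_j, u_j>) where u_j is the displayed integer vector. Then <v, e_j> = <v, u_j> / sqrt(<u_j, u_j>), so |<v, e_j>|^2 = <v, u_j>^2 / <u_j, u_j>.
Coefficients: <v, e_1> = -4/sqrt(9), <v, e_2> = 23/sqrt(153).
Square and sum: Σ |<v, e_j>|^2 = 89/17.
Compute ||v||^2 = v·v = 10.
Deficit = 10 − 89/17 = 81/17 ≥ 0, confirming Bessel's inequality. (The deficit equals ||v − Σ <v,e_j> e_j||^2, the squared distance from v to span{e_j}.)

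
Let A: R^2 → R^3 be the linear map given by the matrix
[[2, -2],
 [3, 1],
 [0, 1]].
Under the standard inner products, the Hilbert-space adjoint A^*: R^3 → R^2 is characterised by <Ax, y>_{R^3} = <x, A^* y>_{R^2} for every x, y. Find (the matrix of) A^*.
A^* = A^T =
[[2, 3, 0],
 [-2, 1, 1]]

For real matrices with standard dot products, the defining identity <Ax, y> = <x, A^* y> gives (Ax)^T y = x^T (A^*) y, i.e. x^T A^T y = x^T (A^*) y. Since this holds for all x, y, we must have A^* = A^T. Therefore
A^* =
[[2, 3, 0],
 [-2, 1, 1]].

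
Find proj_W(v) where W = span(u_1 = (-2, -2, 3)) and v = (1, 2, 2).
proj_W(v) = (0, 0, 0)

Set up U = [u_1 | ... | u_1] ∈ R^(3×1). The projector onto W = col(U) is P = U (U^T U)^(-1) U^T.
Compute U^T U =
  [17],
and U^T v = (0).
Solve U^T U · c = U^T v for the coefficients: c = (0). The projection is proj_W(v) = U c.
Check: (v - proj_W(v)) · u_1 = 0  (should be 0).
Result: proj_W(v) = (0, 0, 0).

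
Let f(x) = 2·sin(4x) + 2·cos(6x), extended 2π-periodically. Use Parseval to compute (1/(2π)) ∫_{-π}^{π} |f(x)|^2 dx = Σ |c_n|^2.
Σ |c_n|^2 = 4

Expand |f|^2 and use orthogonality of {sin(nx), cos(mx)} on [-π, π]:
  ∫_{-π}^{π} sin(nx)^2 dx = π, ∫ cos(mx)^2 dx = π, and cross terms integrate to 0.
So ∫_{-π}^{π} f(x)^2 dx = 2^2 · π + 2^2 · π = (4 + 4)π.
Divide by 2π: (4 + 4)/2 = 4.
By Parseval, this equals Σ |c_n|^2.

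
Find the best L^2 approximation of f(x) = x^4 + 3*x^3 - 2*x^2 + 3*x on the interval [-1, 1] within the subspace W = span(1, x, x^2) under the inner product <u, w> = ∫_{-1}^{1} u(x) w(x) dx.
g(x) = -8*x^2/7 + 24*x/5 - 3/35

The best approximation g ∈ W is the orthogonal projection of f onto W. Writing g = a_0 + a_1 x + a_2 x^2, the coefficients solve the normal equations G · a = b where
  G_{ij} = <φ_i, φ_j> and b_i = <f, φ_i>, with φ_0 = 1, φ_1 = x, φ_2 = x^2.
G =
  [2, 0, 2/3]
  [0, 2/3, 0]
  [2/3, 0, 2/5],
b = (-14/15, 16/5, -18/35).
Solving gives a_0 = -3/35, a_1 = 24/5, a_2 = -8/7, so
  g(x) = -8*x^2/7 + 24*x/5 - 3/35.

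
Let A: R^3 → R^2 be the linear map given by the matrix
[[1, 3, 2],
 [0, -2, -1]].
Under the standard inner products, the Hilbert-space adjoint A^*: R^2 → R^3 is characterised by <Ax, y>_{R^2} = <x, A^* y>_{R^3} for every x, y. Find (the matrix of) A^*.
A^* = A^T =
[[1, 0],
 [3, -2],
 [2, -1]]

For real matrices with standard dot products, the defining identity <Ax, y> = <x, A^* y> gives (Ax)^T y = x^T (A^*) y, i.e. x^T A^T y = x^T (A^*) y. Since this holds for all x, y, we must have A^* = A^T. Therefore
A^* =
[[1, 0],
 [3, -2],
 [2, -1]].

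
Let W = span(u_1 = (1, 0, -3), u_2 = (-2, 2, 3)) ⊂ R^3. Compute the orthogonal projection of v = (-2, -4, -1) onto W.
proj_W(v) = (58/49, -118/49, 3/49)

Set up U = [u_1 | ... | u_2] ∈ R^(3×2). The projector onto W = col(U) is P = U (U^T U)^(-1) U^T.
Compute U^T U =
  [10, -11]
  [-11, 17],
and U^T v = (1, -7).
Solve U^T U · c = U^T v for the coefficients: c = (-60/49, -59/49). The projection is proj_W(v) = U c.
Check: (v - proj_W(v)) · u_1 = 0  (should be 0).
Check: (v - proj_W(v)) · u_2 = 0  (should be 0).
Result: proj_W(v) = (58/49, -118/49, 3/49).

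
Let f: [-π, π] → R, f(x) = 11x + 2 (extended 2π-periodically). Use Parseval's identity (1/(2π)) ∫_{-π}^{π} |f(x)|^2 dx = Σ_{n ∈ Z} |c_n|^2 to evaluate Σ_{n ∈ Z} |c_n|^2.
Σ |c_n|^2 = 121π^2/3 + 4

Expand and integrate term by term over [-π, π]:
  ∫ (11x)^2 dx = 121·(2π^3/3); ∫ 2·11·(2)·x dx = 0 (odd integrand); ∫ 2^2 dx = 4·2π.
So (1/(2π)) ∫_{-π}^{π} (11x + 2)^2 dx = 121π^2/3 + 4 = 121π^2/3 + 4.
Parseval ⇒ Σ |c_n|^2 = 121π^2/3 + 4.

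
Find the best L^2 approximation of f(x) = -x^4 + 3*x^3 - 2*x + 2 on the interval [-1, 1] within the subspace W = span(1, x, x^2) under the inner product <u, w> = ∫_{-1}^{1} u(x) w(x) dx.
g(x) = -6*x^2/7 - x/5 + 73/35

The best approximation g ∈ W is the orthogonal projection of f onto W. Writing g = a_0 + a_1 x + a_2 x^2, the coefficients solve the normal equations G · a = b where
  G_{ij} = <φ_i, φ_j> and b_i = <f, φ_i>, with φ_0 = 1, φ_1 = x, φ_2 = x^2.
G =
  [2, 0, 2/3]
  [0, 2/3, 0]
  [2/3, 0, 2/5],
b = (18/5, -2/15, 22/21).
Solving gives a_0 = 73/35, a_1 = -1/5, a_2 = -6/7, so
  g(x) = -6*x^2/7 - x/5 + 73/35.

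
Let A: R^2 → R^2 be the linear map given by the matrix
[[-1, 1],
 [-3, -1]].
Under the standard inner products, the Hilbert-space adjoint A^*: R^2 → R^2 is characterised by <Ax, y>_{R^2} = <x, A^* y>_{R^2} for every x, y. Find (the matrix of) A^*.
A^* = A^T =
[[-1, -3],
 [1, -1]]

For real matrices with standard dot products, the defining identity <Ax, y> = <x, A^* y> gives (Ax)^T y = x^T (A^*) y, i.e. x^T A^T y = x^T (A^*) y. Since this holds for all x, y, we must have A^* = A^T. Therefore
A^* =
[[-1, -3],
 [1, -1]].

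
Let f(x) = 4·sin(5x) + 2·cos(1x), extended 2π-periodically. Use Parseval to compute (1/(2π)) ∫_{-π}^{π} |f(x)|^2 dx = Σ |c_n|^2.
Σ |c_n|^2 = 10

Expand |f|^2 and use orthogonality of {sin(nx), cos(mx)} on [-π, π]:
  ∫_{-π}^{π} sin(nx)^2 dx = π, ∫ cos(mx)^2 dx = π, and cross terms integrate to 0.
So ∫_{-π}^{π} f(x)^2 dx = 4^2 · π + 2^2 · π = (16 + 4)π.
Divide by 2π: (16 + 4)/2 = 10.
By Parseval, this equals Σ |c_n|^2.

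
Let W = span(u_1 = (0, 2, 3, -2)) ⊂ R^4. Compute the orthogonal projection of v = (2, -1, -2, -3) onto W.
proj_W(v) = (0, -4/17, -6/17, 4/17)

Set up U = [u_1 | ... | u_1] ∈ R^(4×1). The projector onto W = col(U) is P = U (U^T U)^(-1) U^T.
Compute U^T U =
  [17],
and U^T v = (-2).
Solve U^T U · c = U^T v for the coefficients: c = (-2/17). The projection is proj_W(v) = U c.
Check: (v - proj_W(v)) · u_1 = 0  (should be 0).
Result: proj_W(v) = (0, -4/17, -6/17, 4/17).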